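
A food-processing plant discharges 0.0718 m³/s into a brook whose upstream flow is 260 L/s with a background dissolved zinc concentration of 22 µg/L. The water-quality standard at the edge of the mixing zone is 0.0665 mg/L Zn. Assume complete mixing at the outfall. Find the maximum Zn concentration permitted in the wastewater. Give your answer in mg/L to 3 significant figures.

260 L/s = 0.26 m³/s.
22 µg/L = 0.022 mg/L.
Mass balance: 0.0665·0.3318 = 0.0718·Cₑ + 0.26·0.022.
Cₑ = (0.02206 − 0.00572) / 0.0718 = 0.2276 mg/L.

0.228 mg/L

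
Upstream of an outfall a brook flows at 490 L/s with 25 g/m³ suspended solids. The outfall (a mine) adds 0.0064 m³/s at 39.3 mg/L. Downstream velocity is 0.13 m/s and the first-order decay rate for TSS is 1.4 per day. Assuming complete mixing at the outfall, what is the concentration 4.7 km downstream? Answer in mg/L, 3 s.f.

490 L/s = 0.49 m³/s.
After complete mixing, C₀ = (0.0064·39.3 + 0.49·25) / 0.4964 = 25.18 mg/L.
Travel time t = 4700 m / 0.13 m/s = 3.615e+04 s = 0.4184 d.
C = 25.18·exp(−1.4·0.4184) = 25.18·0.5566 = 14.02 mg/L.

14.0 mg/L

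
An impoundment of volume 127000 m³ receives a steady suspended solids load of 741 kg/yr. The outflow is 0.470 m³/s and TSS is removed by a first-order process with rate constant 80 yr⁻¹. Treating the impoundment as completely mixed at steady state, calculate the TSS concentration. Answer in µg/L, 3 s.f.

29.6 µg/L

Outflow Q = 0.470 m³/s × 3.156e+07 s/yr = 1.483e+07 m³/yr.
Steady-state CSTR mass balance: W = Q·C + k·V·C, so C = W/(Q + kV).
Q + kV = 1.483e+07 + 80·127000 = 2.499e+07 m³/yr.
C = 741/2.499e+07 = 2.965e-05 kg/m³ = 0.02965 mg/L = 29.65 µg/L.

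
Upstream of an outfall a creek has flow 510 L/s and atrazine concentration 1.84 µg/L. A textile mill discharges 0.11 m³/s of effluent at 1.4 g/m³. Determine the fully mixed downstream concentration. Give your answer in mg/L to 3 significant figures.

0.250 mg/L

510 L/s = 0.51 m³/s.
1.84 µg/L = 0.00184 mg/L.
By mass balance at complete mixing, C = (0.11·1.4 + 0.51·0.00184) / (0.11 + 0.51) = 0.1549/0.62 = 0.2499 mg/L.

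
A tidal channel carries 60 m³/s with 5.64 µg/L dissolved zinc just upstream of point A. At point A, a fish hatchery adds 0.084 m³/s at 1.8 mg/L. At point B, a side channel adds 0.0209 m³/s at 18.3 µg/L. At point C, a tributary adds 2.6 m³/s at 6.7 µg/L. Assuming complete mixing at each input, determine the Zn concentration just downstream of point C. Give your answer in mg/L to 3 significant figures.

5.64 µg/L = 0.00564 mg/L.
After input A: C = (60·0.00564 + 0.084·1.8) / 60.08 = 0.008149 mg/L.
18.3 µg/L = 0.0183 mg/L.
After input B: C = (60.08·0.008149 + 0.0209·0.0183) / 60.1 = 0.008152 mg/L.
6.7 µg/L = 0.0067 mg/L.
After input C: C = (60.1·0.008152 + 2.6·0.0067) / 62.7 = 0.008092 mg/L.

0.00809 mg/L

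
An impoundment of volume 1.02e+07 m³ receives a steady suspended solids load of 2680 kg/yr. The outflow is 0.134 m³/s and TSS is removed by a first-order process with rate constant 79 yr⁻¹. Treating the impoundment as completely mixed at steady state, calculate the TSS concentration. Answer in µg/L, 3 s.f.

3.31 µg/L

Outflow Q = 0.134 m³/s × 3.156e+07 s/yr = 4.229e+06 m³/yr.
Steady-state CSTR mass balance: W = Q·C + k·V·C, so C = W/(Q + kV).
Q + kV = 4.229e+06 + 79·1.02e+07 = 8.1e+08 m³/yr.
C = 2680/8.1e+08 = 3.309e-06 kg/m³ = 0.003309 mg/L = 3.309 µg/L.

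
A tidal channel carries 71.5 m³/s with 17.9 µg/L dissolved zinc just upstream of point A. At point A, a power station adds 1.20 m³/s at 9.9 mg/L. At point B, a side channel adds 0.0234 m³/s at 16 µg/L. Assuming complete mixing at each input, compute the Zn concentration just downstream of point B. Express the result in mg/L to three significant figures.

17.9 µg/L = 0.0179 mg/L.
After input A: C = (71.5·0.0179 + 1.2·9.9) / 72.7 = 0.181 mg/L.
16 µg/L = 0.016 mg/L.
After input B: C = (72.7·0.181 + 0.0234·0.016) / 72.72 = 0.181 mg/L.

0.181 mg/L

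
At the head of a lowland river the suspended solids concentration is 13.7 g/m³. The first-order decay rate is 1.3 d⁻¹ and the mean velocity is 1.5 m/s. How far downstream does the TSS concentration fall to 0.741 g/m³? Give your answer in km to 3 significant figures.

From C = C₀·e^(−kt), t = ln(C₀/C)/k = ln(13.7/0.741)/1.3 = 2.917/1.3 = 2.244 d.
Distance = v·t = 1.5 m/s × 1.939e+05 s = 2.908e+05 m = 290.8 km.

291 km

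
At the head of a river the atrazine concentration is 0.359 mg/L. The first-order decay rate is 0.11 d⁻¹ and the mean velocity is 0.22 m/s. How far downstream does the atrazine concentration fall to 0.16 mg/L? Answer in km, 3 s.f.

140 km

From C = C₀·e^(−kt), t = ln(C₀/C)/k = ln(0.359/0.16)/0.11 = 0.8081/0.11 = 7.347 d.
Distance = v·t = 0.22 m/s × 6.348e+05 s = 1.396e+05 m = 139.6 km.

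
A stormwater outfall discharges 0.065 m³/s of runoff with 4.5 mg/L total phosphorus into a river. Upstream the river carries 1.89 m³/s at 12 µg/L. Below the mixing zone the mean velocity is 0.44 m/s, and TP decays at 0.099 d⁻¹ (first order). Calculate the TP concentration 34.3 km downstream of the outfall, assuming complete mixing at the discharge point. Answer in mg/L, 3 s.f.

0.147 mg/L

12 µg/L = 0.012 mg/L.
After complete mixing, C₀ = (0.065·4.5 + 1.89·0.012) / 1.955 = 0.1612 mg/L.
Travel time t = 3.43e+04 m / 0.44 m/s = 7.795e+04 s = 0.9023 d.
C = 0.1612·exp(−0.099·0.9023) = 0.1612·0.9146 = 0.1474 mg/L.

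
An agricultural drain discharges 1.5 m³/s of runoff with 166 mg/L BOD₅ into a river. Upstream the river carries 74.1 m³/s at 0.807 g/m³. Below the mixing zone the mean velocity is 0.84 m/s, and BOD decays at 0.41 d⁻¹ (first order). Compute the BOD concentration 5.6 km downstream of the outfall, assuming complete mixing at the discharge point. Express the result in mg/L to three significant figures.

3.96 mg/L

After complete mixing, C₀ = (1.5·166 + 74.1·0.807) / 75.6 = 4.085 mg/L.
Travel time t = 5600 m / 0.84 m/s = 6667 s = 0.07716 d.
C = 4.085·exp(−0.41·0.07716) = 4.085·0.9689 = 3.957 mg/L.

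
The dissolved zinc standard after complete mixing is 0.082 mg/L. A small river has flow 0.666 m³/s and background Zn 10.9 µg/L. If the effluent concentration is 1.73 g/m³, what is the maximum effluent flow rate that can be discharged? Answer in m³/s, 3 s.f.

10.9 µg/L = 0.0109 mg/L.
Mass balance at complete mixing: C_std·(Q_w + Q_r) = Q_w·C_e + Q_r·C_b.
Rearranging, Q_w = Q_r·(C_std − C_b)/(C_e − C_std) = 0.666·(0.082 − 0.0109) / (1.73 − 0.082) = 0.02873 m³/s.

0.0287 m³/s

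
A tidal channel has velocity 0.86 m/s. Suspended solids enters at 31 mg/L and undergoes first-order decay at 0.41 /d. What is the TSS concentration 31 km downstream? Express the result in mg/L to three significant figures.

Travel time t = 31 km / 0.86 m/s = 3.1e+04/0.86 = 3.605e+04 s = 0.4172 d.
First-order decay: C = 31·exp(−0.41·0.4172) = 31·0.8428 = 26.13 mg/L.

26.1 mg/L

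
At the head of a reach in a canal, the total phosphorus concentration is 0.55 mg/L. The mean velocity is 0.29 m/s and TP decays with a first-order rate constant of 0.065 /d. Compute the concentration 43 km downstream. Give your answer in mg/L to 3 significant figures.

Travel time t = 43 km / 0.29 m/s = 4.3e+04/0.29 = 1.483e+05 s = 1.716 d.
First-order decay: C = 0.55·exp(−0.065·1.716) = 0.55·0.8944 = 0.4919 mg/L.

0.492 mg/L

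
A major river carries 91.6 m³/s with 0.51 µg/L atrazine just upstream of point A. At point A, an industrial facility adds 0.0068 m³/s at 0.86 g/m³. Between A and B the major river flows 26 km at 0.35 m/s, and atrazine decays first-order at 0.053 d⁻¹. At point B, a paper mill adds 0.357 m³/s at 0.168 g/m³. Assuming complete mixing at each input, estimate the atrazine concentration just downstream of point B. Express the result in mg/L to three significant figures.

0.00120 mg/L

0.51 µg/L = 0.00051 mg/L.
After input A: C = (91.6·0.00051 + 0.0068·0.86) / 91.61 = 0.0005738 mg/L.
Over the 26 km reach to input B (t = 7.429e+04 s = 0.8598 d), decay gives C = 0.0005738·exp(−0.053·0.8598) = 0.0005482 mg/L.
After input B: C = (91.61·0.0005482 + 0.357·0.168) / 91.96 = 0.001198 mg/L.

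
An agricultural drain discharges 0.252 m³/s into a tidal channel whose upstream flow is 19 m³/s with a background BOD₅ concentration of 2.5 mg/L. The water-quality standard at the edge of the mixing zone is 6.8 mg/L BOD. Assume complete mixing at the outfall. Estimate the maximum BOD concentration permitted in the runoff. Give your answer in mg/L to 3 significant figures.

Mass balance: 6.8·19.25 = 0.252·Cₑ + 19·2.5.
Cₑ = (130.9 − 47.5) / 0.252 = 331 mg/L.

331 mg/L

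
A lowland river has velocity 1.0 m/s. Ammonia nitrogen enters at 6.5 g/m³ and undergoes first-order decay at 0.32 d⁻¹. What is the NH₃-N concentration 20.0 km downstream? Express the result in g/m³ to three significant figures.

6.04 g/m³

Travel time t = 20.0 km / 1.0 m/s = 2e+04/1.0 = 2e+04 s = 0.2315 d.
First-order decay: C = 6.5·exp(−0.32·0.2315) = 6.5·0.9286 = 6.036 g/m³.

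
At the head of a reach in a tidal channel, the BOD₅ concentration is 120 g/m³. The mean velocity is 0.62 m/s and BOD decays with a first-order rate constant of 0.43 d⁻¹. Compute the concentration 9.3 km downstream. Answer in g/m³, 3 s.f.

Travel time t = 9.3 km / 0.62 m/s = 9300/0.62 = 1.5e+04 s = 0.1736 d.
First-order decay: C = 120·exp(−0.43·0.1736) = 120·0.9281 = 111.4 g/m³.

111 g/m³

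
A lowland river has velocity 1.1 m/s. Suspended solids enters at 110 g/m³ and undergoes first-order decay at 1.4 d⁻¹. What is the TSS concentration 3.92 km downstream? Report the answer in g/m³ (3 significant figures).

Travel time t = 3.92 km / 1.1 m/s = 3920/1.1 = 3564 s = 0.04125 d.
First-order decay: C = 110·exp(−1.4·0.04125) = 110·0.9439 = 103.8 g/m³.

104 g/m³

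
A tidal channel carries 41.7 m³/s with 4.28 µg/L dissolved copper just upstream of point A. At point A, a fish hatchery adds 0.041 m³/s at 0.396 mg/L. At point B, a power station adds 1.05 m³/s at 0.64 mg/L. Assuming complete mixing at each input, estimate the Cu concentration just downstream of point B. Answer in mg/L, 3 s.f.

4.28 µg/L = 0.00428 mg/L.
After input A: C = (41.7·0.00428 + 0.041·0.396) / 41.74 = 0.004665 mg/L.
After input B: C = (41.74·0.004665 + 1.05·0.64) / 42.79 = 0.02025 mg/L.

0.0203 mg/L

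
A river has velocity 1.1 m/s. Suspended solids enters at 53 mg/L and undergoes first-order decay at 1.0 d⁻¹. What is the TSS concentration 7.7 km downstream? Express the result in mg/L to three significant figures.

48.9 mg/L

Travel time t = 7.7 km / 1.1 m/s = 7700/1.1 = 7000 s = 0.08102 d.
First-order decay: C = 53·exp(−1.0·0.08102) = 53·0.9222 = 48.88 mg/L.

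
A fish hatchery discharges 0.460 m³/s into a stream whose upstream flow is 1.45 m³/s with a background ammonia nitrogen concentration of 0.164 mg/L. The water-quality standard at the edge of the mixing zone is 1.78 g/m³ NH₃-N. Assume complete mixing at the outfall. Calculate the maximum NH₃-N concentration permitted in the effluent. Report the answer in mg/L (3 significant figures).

6.87 mg/L

Mass balance: 1.78·1.91 = 0.46·Cₑ + 1.45·0.164.
Cₑ = (3.4 − 0.2378) / 0.46 = 6.874 mg/L.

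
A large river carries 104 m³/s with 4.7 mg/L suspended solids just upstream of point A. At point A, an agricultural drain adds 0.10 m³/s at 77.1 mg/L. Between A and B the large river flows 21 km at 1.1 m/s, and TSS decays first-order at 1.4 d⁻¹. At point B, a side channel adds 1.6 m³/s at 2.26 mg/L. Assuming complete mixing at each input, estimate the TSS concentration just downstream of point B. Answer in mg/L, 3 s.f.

3.48 mg/L

After input A: C = (104·4.7 + 0.1·77.1) / 104.1 = 4.77 mg/L.
Over the 21 km reach to input B (t = 1.909e+04 s = 0.221 d), decay gives C = 4.77·exp(−1.4·0.221) = 3.501 mg/L.
After input B: C = (104.1·3.501 + 1.6·2.26) / 105.7 = 3.482 mg/L.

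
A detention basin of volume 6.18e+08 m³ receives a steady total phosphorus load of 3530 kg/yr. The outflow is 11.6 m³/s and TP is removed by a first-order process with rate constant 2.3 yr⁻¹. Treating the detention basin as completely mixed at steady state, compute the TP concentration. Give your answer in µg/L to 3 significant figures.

Outflow Q = 11.6 m³/s × 3.156e+07 s/yr = 3.661e+08 m³/yr.
Steady-state CSTR mass balance: W = Q·C + k·V·C, so C = W/(Q + kV).
Q + kV = 3.661e+08 + 2.3·6.18e+08 = 1.787e+09 m³/yr.
C = 3530/1.787e+09 = 1.975e-06 kg/m³ = 0.001975 mg/L = 1.975 µg/L.

1.97 µg/L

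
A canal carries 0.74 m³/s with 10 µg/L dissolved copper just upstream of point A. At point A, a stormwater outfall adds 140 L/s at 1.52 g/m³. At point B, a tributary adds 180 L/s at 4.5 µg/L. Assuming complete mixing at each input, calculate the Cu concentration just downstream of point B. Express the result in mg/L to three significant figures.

10 µg/L = 0.01 mg/L.
140 L/s = 0.14 m³/s.
After input A: C = (0.74·0.01 + 0.14·1.52) / 0.88 = 0.2502 mg/L.
180 L/s = 0.18 m³/s.
4.5 µg/L = 0.0045 mg/L.
After input B: C = (0.88·0.2502 + 0.18·0.0045) / 1.06 = 0.2085 mg/L.

0.208 mg/L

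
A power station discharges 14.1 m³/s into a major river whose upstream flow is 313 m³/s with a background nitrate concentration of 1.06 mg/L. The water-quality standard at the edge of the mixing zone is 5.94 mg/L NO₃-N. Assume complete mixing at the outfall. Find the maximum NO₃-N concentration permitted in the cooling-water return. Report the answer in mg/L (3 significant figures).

114 mg/L

Mass balance: 5.94·327.1 = 14.1·Cₑ + 313·1.06.
Cₑ = (1943 − 331.8) / 14.1 = 114.3 mg/L.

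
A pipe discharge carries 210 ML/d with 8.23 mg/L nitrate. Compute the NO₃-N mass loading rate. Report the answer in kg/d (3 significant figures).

210 ML/d = 2.431 m³/s.
Mass flux = Q·C = 2.431 m³/s × 8.23 g/m³ = 20 g/s.
= 20 g/s × 86.4 = 1728 kg/d.

1730 kg/d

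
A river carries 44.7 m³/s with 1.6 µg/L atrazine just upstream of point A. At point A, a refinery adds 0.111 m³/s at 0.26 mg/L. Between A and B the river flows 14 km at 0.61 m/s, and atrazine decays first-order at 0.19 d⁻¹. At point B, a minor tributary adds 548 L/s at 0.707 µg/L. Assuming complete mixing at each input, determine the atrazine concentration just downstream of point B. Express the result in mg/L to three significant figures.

0.00211 mg/L

1.6 µg/L = 0.0016 mg/L.
After input A: C = (44.7·0.0016 + 0.111·0.26) / 44.81 = 0.00224 mg/L.
Over the 14 km reach to input B (t = 2.295e+04 s = 0.2656 d), decay gives C = 0.00224·exp(−0.19·0.2656) = 0.00213 mg/L.
548 L/s = 0.548 m³/s.
0.707 µg/L = 0.000707 mg/L.
After input B: C = (44.81·0.00213 + 0.548·0.000707) / 45.36 = 0.002113 mg/L.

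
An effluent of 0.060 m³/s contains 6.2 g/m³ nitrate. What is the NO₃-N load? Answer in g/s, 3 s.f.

0.372 g/s

Mass flux = Q·C = 0.06 m³/s × 6.2 g/m³ = 0.372 g/s.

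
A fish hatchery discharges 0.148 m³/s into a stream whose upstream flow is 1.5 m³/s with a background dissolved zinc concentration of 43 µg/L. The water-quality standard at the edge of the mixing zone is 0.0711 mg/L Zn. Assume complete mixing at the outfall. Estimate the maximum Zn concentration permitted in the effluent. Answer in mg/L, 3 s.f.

43 µg/L = 0.043 mg/L.
Mass balance: 0.0711·1.648 = 0.148·Cₑ + 1.5·0.043.
Cₑ = (0.1172 − 0.0645) / 0.148 = 0.3559 mg/L.

0.356 mg/L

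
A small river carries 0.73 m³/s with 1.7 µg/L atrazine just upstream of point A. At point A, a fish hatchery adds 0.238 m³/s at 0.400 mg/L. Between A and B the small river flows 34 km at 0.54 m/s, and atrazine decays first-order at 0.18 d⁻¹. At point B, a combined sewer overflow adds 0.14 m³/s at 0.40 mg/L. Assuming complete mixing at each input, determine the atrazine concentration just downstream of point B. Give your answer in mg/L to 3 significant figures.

1.7 µg/L = 0.0017 mg/L.
After input A: C = (0.73·0.0017 + 0.238·0.4) / 0.968 = 0.09963 mg/L.
Over the 34 km reach to input B (t = 6.296e+04 s = 0.7287 d), decay gives C = 0.09963·exp(−0.18·0.7287) = 0.08738 mg/L.
After input B: C = (0.968·0.08738 + 0.14·0.4) / 1.108 = 0.1269 mg/L.

0.127 mg/L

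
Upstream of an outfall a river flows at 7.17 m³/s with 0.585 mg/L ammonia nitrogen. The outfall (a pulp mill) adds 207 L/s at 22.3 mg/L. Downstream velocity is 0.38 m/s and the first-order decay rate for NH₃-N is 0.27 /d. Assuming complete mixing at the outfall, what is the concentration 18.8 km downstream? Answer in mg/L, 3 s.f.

207 L/s = 0.207 m³/s.
After complete mixing, C₀ = (0.207·22.3 + 7.17·0.585) / 7.377 = 1.194 mg/L.
Travel time t = 1.88e+04 m / 0.38 m/s = 4.947e+04 s = 0.5726 d.
C = 1.194·exp(−0.27·0.5726) = 1.194·0.8568 = 1.023 mg/L.

1.02 mg/L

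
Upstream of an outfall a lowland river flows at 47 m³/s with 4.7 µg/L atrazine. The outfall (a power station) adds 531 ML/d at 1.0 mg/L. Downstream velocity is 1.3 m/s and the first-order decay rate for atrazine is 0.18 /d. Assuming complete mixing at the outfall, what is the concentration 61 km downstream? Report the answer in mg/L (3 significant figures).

531 ML/d = 6.146 m³/s.
4.7 µg/L = 0.0047 mg/L.
After complete mixing, C₀ = (6.146·1 + 47·0.0047) / 53.15 = 0.1198 mg/L.
Travel time t = 6.1e+04 m / 1.3 m/s = 4.692e+04 s = 0.5431 d.
C = 0.1198·exp(−0.18·0.5431) = 0.1198·0.9069 = 0.1086 mg/L.

0.109 mg/L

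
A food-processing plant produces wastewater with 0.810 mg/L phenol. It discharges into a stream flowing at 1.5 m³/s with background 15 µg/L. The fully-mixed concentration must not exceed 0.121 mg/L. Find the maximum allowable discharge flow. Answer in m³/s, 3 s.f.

0.231 m³/s

15 µg/L = 0.015 mg/L.
Mass balance at complete mixing: C_std·(Q_w + Q_r) = Q_w·C_e + Q_r·C_b.
Rearranging, Q_w = Q_r·(C_std − C_b)/(C_e − C_std) = 1.5·(0.121 − 0.015) / (0.81 − 0.121) = 0.2308 m³/s.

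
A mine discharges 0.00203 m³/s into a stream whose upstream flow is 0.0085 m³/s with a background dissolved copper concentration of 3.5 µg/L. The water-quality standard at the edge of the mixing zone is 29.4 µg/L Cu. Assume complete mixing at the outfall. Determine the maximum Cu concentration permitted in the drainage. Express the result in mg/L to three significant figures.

3.5 µg/L = 0.0035 mg/L.
29.4 µg/L = 0.0294 mg/L.
Mass balance: 0.0294·0.01053 = 0.00203·Cₑ + 0.0085·0.0035.
Cₑ = (0.0003096 − 2.975e-05) / 0.00203 = 0.1378 mg/L.

0.138 mg/L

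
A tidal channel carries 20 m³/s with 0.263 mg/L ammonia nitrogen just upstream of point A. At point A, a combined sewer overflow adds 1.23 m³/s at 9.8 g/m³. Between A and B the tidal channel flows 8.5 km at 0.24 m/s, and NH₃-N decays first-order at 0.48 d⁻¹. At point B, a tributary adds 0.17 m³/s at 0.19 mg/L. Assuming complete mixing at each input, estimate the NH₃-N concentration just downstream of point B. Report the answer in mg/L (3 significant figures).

After input A: C = (20·0.263 + 1.23·9.8) / 21.23 = 0.8155 mg/L.
Over the 8.5 km reach to input B (t = 3.542e+04 s = 0.4099 d), decay gives C = 0.8155·exp(−0.48·0.4099) = 0.6699 mg/L.
After input B: C = (21.23·0.6699 + 0.17·0.19) / 21.4 = 0.6661 mg/L.

0.666 mg/L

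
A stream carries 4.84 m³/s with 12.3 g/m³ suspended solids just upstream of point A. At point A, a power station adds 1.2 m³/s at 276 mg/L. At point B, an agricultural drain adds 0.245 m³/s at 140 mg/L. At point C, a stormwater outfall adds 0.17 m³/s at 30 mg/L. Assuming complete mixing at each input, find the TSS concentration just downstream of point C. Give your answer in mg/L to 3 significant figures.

After input A: C = (4.84·12.3 + 1.2·276) / 6.04 = 64.69 mg/L.
After input B: C = (6.04·64.69 + 0.245·140) / 6.285 = 67.63 mg/L.
After input C: C = (6.285·67.63 + 0.17·30) / 6.455 = 66.64 mg/L.

66.6 mg/L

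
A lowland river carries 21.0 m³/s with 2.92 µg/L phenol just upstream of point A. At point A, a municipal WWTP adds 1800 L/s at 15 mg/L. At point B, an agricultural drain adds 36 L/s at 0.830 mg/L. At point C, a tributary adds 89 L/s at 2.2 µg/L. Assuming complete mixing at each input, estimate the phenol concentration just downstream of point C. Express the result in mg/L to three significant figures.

1.18 mg/L

2.92 µg/L = 0.00292 mg/L.
1800 L/s = 1.8 m³/s.
After input A: C = (21·0.00292 + 1.8·15) / 22.8 = 1.187 mg/L.
36 L/s = 0.036 m³/s.
After input B: C = (22.8·1.187 + 0.036·0.83) / 22.84 = 1.186 mg/L.
89 L/s = 0.089 m³/s.
2.2 µg/L = 0.0022 mg/L.
After input C: C = (22.84·1.186 + 0.089·0.0022) / 22.93 = 1.182 mg/L.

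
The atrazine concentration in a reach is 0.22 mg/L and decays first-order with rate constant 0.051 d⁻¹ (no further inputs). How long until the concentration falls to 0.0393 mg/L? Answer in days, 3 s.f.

t = ln(C₀/C)/k = ln(0.22/0.0393)/0.051 = 1.722/0.051 = 33.77 d.

33.8 d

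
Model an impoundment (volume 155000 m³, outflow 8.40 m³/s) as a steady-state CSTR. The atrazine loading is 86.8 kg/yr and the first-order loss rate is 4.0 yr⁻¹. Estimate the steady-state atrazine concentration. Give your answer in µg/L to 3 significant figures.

0.327 µg/L

Outflow Q = 8.40 m³/s × 3.156e+07 s/yr = 2.651e+08 m³/yr.
Steady-state CSTR mass balance: W = Q·C + k·V·C, so C = W/(Q + kV).
Q + kV = 2.651e+08 + 4.0·155000 = 2.657e+08 m³/yr.
C = 86.8/2.657e+08 = 3.267e-07 kg/m³ = 0.0003267 mg/L = 0.3267 µg/L.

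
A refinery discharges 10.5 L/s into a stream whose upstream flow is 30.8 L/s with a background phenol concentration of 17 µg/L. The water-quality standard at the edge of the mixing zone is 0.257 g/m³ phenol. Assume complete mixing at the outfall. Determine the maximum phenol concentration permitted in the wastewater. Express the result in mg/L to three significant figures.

0.961 mg/L

10.5 L/s = 0.0105 m³/s.
30.8 L/s = 0.0308 m³/s.
17 µg/L = 0.017 mg/L.
Mass balance: 0.257·0.0413 = 0.0105·Cₑ + 0.0308·0.017.
Cₑ = (0.01061 − 0.0005236) / 0.0105 = 0.961 mg/L.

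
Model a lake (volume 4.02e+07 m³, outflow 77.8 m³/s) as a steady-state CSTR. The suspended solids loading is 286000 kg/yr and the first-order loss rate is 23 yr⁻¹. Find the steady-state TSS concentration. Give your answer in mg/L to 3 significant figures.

Outflow Q = 77.8 m³/s × 3.156e+07 s/yr = 2.455e+09 m³/yr.
Steady-state CSTR mass balance: W = Q·C + k·V·C, so C = W/(Q + kV).
Q + kV = 2.455e+09 + 23·4.02e+07 = 3.38e+09 m³/yr.
C = 286000/3.38e+09 = 8.462e-05 kg/m³ = 0.08462 mg/L.

0.0846 mg/L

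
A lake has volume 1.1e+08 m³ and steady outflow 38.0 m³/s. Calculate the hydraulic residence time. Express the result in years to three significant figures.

0.0917 yr

Q = 38.0 m³/s × 3.156e+07 s/yr = 1.199e+09 m³/yr.
Hydraulic residence time τ = V/Q = 1.1e+08/1.199e+09 = 0.09173 yr.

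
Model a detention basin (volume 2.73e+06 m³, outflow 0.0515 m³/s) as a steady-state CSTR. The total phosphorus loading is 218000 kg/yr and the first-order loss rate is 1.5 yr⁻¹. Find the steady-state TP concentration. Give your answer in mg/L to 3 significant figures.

38.1 mg/L

Outflow Q = 0.0515 m³/s × 3.156e+07 s/yr = 1.625e+06 m³/yr.
Steady-state CSTR mass balance: W = Q·C + k·V·C, so C = W/(Q + kV).
Q + kV = 1.625e+06 + 1.5·2.73e+06 = 5.72e+06 m³/yr.
C = 218000/5.72e+06 = 0.03811 kg/m³ = 38.11 mg/L.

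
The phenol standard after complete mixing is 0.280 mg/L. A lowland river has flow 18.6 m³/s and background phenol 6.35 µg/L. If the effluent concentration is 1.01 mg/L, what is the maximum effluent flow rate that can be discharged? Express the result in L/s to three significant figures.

6.35 µg/L = 0.00635 mg/L.
Mass balance at complete mixing: C_std·(Q_w + Q_r) = Q_w·C_e + Q_r·C_b.
Rearranging, Q_w = Q_r·(C_std − C_b)/(C_e − C_std) = 18.6·(0.28 − 0.00635) / (1.01 − 0.28) = 6.972 m³/s.
= 6972 L/s.

6970 L/s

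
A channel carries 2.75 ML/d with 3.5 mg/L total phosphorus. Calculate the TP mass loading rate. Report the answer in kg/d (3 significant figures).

9.62 kg/d

2.75 ML/d = 0.03183 m³/s.
Mass flux = Q·C = 0.03183 m³/s × 3.5 g/m³ = 0.1114 g/s.
= 0.1114 g/s × 86.4 = 9.625 kg/d.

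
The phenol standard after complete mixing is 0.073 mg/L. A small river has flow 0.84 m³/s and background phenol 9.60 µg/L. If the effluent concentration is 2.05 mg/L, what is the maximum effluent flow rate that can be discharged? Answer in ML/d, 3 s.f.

9.60 µg/L = 0.0096 mg/L.
Mass balance at complete mixing: C_std·(Q_w + Q_r) = Q_w·C_e + Q_r·C_b.
Rearranging, Q_w = Q_r·(C_std − C_b)/(C_e − C_std) = 0.84·(0.073 − 0.0096) / (2.05 − 0.073) = 0.02694 m³/s.
= 2.327 ML/d.

2.33 ML/d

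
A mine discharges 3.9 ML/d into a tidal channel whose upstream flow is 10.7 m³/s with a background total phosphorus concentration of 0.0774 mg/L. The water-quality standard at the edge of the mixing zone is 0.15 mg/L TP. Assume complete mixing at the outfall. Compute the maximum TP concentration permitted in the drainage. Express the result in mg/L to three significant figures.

3.9 ML/d = 0.04514 m³/s.
Mass balance: 0.15·10.75 = 0.04514·Cₑ + 10.7·0.0774.
Cₑ = (1.612 − 0.8282) / 0.04514 = 17.36 mg/L.

17.4 mg/L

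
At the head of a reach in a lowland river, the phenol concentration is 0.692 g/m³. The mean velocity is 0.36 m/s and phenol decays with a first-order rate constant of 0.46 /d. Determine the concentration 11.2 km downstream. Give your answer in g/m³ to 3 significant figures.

Travel time t = 11.2 km / 0.36 m/s = 1.12e+04/0.36 = 3.111e+04 s = 0.3601 d.
First-order decay: C = 0.692·exp(−0.46·0.3601) = 0.692·0.8474 = 0.5864 g/m³.

0.586 g/m³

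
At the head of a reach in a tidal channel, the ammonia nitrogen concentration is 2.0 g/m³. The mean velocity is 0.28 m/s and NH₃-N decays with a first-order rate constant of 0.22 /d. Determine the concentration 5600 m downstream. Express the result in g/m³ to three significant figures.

1.90 g/m³

Travel time t = 5600 m / 0.28 m/s = 5600/0.28 = 2e+04 s = 0.2315 d.
First-order decay: C = 2.0·exp(−0.22·0.2315) = 2.0·0.9503 = 1.901 g/m³.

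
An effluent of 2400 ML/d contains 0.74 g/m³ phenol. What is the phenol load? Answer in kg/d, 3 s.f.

1780 kg/d

2400 ML/d = 27.78 m³/s.
Mass flux = Q·C = 27.78 m³/s × 0.74 g/m³ = 20.56 g/s.
= 20.56 g/s × 86.4 = 1776 kg/d.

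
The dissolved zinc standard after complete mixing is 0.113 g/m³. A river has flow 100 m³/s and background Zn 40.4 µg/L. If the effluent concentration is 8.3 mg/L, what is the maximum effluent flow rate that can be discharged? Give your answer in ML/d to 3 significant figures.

76.6 ML/d

40.4 µg/L = 0.0404 mg/L.
Mass balance at complete mixing: C_std·(Q_w + Q_r) = Q_w·C_e + Q_r·C_b.
Rearranging, Q_w = Q_r·(C_std − C_b)/(C_e − C_std) = 100·(0.113 − 0.0404) / (8.3 − 0.113) = 0.8868 m³/s.
= 76.62 ML/d.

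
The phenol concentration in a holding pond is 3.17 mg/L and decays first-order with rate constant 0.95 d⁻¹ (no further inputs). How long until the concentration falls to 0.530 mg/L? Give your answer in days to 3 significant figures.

t = ln(C₀/C)/k = ln(3.17/0.530)/0.95 = 1.789/0.95 = 1.883 d.

1.88 d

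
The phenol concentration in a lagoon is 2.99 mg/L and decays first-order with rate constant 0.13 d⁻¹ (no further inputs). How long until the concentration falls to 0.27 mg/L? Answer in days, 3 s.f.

18.5 d

t = ln(C₀/C)/k = ln(2.99/0.27)/0.13 = 2.405/0.13 = 18.5 d.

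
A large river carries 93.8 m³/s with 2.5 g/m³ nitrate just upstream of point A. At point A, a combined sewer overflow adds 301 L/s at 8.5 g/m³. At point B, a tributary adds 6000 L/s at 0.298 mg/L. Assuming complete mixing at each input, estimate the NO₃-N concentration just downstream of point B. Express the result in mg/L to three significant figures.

301 L/s = 0.301 m³/s.
After input A: C = (93.8·2.5 + 0.301·8.5) / 94.1 = 2.519 mg/L.
6000 L/s = 6 m³/s.
After input B: C = (94.1·2.519 + 6·0.298) / 100.1 = 2.386 mg/L.

2.39 mg/L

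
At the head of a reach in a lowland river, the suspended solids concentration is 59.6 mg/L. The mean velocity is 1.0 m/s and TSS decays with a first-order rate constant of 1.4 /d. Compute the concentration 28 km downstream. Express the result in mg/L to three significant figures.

Travel time t = 28 km / 1.0 m/s = 2.8e+04/1.0 = 2.8e+04 s = 0.3241 d.
First-order decay: C = 59.6·exp(−1.4·0.3241) = 59.6·0.6353 = 37.86 mg/L.

37.9 mg/L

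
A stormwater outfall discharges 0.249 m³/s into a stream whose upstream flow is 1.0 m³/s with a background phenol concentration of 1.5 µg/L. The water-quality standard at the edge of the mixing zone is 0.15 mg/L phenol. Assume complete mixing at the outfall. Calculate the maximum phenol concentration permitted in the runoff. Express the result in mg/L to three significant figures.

0.746 mg/L

1.5 µg/L = 0.0015 mg/L.
Mass balance: 0.15·1.249 = 0.249·Cₑ + 1·0.0015.
Cₑ = (0.1874 − 0.0015) / 0.249 = 0.7464 mg/L.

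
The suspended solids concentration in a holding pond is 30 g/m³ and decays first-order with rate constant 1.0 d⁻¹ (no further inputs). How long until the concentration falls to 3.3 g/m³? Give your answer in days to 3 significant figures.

2.21 d

t = ln(C₀/C)/k = ln(30/3.3)/1.0 = 2.207/1.0 = 2.207 d.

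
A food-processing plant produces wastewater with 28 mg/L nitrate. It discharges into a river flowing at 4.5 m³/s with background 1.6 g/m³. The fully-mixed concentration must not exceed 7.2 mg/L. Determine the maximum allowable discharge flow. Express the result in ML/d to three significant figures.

105 ML/d

Mass balance at complete mixing: C_std·(Q_w + Q_r) = Q_w·C_e + Q_r·C_b.
Rearranging, Q_w = Q_r·(C_std − C_b)/(C_e − C_std) = 4.5·(7.2 − 1.6) / (28 − 7.2) = 1.212 m³/s.
= 104.7 ML/d.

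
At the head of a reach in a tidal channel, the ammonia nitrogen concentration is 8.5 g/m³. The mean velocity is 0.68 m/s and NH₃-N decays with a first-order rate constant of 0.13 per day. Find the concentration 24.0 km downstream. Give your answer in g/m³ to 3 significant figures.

Travel time t = 24.0 km / 0.68 m/s = 2.4e+04/0.68 = 3.529e+04 s = 0.4085 d.
First-order decay: C = 8.5·exp(−0.13·0.4085) = 8.5·0.9483 = 8.06 g/m³.

8.06 g/m³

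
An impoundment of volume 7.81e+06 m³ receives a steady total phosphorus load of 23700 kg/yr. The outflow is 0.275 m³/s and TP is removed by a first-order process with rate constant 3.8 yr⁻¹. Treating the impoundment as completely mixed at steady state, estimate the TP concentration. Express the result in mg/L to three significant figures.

Outflow Q = 0.275 m³/s × 3.156e+07 s/yr = 8.678e+06 m³/yr.
Steady-state CSTR mass balance: W = Q·C + k·V·C, so C = W/(Q + kV).
Q + kV = 8.678e+06 + 3.8·7.81e+06 = 3.836e+07 m³/yr.
C = 23700/3.836e+07 = 0.0006179 kg/m³ = 0.6179 mg/L.

0.618 mg/L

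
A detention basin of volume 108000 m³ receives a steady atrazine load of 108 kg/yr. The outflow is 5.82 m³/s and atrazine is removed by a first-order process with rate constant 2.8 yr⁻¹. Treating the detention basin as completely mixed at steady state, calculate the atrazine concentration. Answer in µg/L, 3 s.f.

Outflow Q = 5.82 m³/s × 3.156e+07 s/yr = 1.837e+08 m³/yr.
Steady-state CSTR mass balance: W = Q·C + k·V·C, so C = W/(Q + kV).
Q + kV = 1.837e+08 + 2.8·108000 = 1.84e+08 m³/yr.
C = 108/1.84e+08 = 5.871e-07 kg/m³ = 0.0005871 mg/L = 0.5871 µg/L.

0.587 µg/L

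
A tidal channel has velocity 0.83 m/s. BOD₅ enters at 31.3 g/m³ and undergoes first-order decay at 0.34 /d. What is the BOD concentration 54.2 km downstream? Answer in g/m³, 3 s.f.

Travel time t = 54.2 km / 0.83 m/s = 5.42e+04/0.83 = 6.53e+04 s = 0.7558 d.
First-order decay: C = 31.3·exp(−0.34·0.7558) = 31.3·0.7734 = 24.21 g/m³.

24.2 g/m³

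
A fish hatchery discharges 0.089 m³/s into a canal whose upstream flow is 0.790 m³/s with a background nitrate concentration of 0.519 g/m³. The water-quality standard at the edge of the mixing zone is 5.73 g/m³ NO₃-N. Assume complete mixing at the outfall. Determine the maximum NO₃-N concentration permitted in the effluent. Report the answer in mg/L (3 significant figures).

Mass balance: 5.73·0.879 = 0.089·Cₑ + 0.79·0.519.
Cₑ = (5.037 − 0.41) / 0.089 = 51.98 mg/L.

52.0 mg/L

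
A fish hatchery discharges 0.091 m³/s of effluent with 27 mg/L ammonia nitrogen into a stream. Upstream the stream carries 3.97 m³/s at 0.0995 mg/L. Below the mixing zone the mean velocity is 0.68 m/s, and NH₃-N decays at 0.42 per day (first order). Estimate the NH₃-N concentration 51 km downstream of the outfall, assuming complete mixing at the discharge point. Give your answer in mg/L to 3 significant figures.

After complete mixing, C₀ = (0.091·27 + 3.97·0.0995) / 4.061 = 0.7023 mg/L.
Travel time t = 5.1e+04 m / 0.68 m/s = 7.5e+04 s = 0.8681 d.
C = 0.7023·exp(−0.42·0.8681) = 0.7023·0.6945 = 0.4877 mg/L.

0.488 mg/L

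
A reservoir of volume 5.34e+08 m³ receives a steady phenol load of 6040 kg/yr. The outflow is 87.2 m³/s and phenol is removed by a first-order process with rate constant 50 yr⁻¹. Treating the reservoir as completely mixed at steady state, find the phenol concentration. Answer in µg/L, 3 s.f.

0.205 µg/L

Outflow Q = 87.2 m³/s × 3.156e+07 s/yr = 2.752e+09 m³/yr.
Steady-state CSTR mass balance: W = Q·C + k·V·C, so C = W/(Q + kV).
Q + kV = 2.752e+09 + 50·5.34e+08 = 2.945e+10 m³/yr.
C = 6040/2.945e+10 = 2.051e-07 kg/m³ = 0.0002051 mg/L = 0.2051 µg/L.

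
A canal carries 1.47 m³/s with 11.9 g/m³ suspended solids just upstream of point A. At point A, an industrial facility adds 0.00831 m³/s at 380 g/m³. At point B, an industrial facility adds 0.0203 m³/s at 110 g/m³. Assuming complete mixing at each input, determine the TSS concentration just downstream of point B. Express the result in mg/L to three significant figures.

15.3 mg/L

After input A: C = (1.47·11.9 + 0.00831·380) / 1.478 = 13.97 mg/L.
After input B: C = (1.478·13.97 + 0.0203·110) / 1.499 = 15.27 mg/L.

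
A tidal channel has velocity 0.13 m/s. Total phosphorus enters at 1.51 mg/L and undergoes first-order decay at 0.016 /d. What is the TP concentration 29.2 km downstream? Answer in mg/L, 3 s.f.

Travel time t = 29.2 km / 0.13 m/s = 2.92e+04/0.13 = 2.246e+05 s = 2.6 d.
First-order decay: C = 1.51·exp(−0.016·2.6) = 1.51·0.9593 = 1.448 mg/L.

1.45 mg/L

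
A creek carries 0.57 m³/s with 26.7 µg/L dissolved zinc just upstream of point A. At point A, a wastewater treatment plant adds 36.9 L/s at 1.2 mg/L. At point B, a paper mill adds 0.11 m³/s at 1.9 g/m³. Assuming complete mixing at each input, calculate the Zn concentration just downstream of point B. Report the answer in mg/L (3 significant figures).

0.375 mg/L

26.7 µg/L = 0.0267 mg/L.
36.9 L/s = 0.0369 m³/s.
After input A: C = (0.57·0.0267 + 0.0369·1.2) / 0.6069 = 0.09804 mg/L.
After input B: C = (0.6069·0.09804 + 0.11·1.9) / 0.7169 = 0.3745 mg/L.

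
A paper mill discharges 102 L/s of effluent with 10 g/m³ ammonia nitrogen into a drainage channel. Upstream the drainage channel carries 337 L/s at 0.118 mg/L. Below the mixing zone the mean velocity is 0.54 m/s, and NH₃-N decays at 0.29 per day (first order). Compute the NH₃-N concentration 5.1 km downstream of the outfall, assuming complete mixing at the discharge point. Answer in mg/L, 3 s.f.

2.34 mg/L

102 L/s = 0.102 m³/s.
337 L/s = 0.337 m³/s.
After complete mixing, C₀ = (0.102·10 + 0.337·0.118) / 0.439 = 2.414 mg/L.
Travel time t = 5100 m / 0.54 m/s = 9444 s = 0.1093 d.
C = 2.414·exp(−0.29·0.1093) = 2.414·0.9688 = 2.339 mg/L.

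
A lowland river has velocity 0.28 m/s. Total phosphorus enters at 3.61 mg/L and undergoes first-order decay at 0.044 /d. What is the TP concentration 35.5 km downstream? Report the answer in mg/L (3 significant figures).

Travel time t = 35.5 km / 0.28 m/s = 3.55e+04/0.28 = 1.268e+05 s = 1.467 d.
First-order decay: C = 3.61·exp(−0.044·1.467) = 3.61·0.9375 = 3.384 mg/L.

3.38 mg/L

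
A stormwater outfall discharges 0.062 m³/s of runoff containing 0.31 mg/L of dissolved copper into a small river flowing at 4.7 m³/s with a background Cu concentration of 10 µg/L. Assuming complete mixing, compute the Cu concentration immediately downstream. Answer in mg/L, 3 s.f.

0.0139 mg/L

10 µg/L = 0.01 mg/L.
By mass balance at complete mixing, C = (0.062·0.31 + 4.7·0.01) / (0.062 + 4.7) = 0.06622/4.762 = 0.01391 mg/L.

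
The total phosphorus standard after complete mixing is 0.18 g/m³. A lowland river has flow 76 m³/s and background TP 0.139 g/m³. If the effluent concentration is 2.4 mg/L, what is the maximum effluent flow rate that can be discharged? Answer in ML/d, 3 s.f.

121 ML/d

Mass balance at complete mixing: C_std·(Q_w + Q_r) = Q_w·C_e + Q_r·C_b.
Rearranging, Q_w = Q_r·(C_std − C_b)/(C_e − C_std) = 76·(0.18 − 0.139) / (2.4 − 0.18) = 1.404 m³/s.
= 121.3 ML/d.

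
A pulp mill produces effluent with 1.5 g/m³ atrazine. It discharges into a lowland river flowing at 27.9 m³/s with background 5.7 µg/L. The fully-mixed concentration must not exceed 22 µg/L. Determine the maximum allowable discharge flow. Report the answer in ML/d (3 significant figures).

5.7 µg/L = 0.0057 mg/L.
22 µg/L = 0.022 mg/L.
Mass balance at complete mixing: C_std·(Q_w + Q_r) = Q_w·C_e + Q_r·C_b.
Rearranging, Q_w = Q_r·(C_std − C_b)/(C_e − C_std) = 27.9·(0.022 − 0.0057) / (1.5 − 0.022) = 0.3077 m³/s.
= 26.58 ML/d.

26.6 ML/d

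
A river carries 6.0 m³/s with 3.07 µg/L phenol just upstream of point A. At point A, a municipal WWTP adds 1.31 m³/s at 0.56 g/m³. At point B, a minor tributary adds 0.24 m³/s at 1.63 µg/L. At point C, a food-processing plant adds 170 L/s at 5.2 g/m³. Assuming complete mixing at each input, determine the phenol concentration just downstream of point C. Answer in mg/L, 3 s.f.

3.07 µg/L = 0.00307 mg/L.
After input A: C = (6·0.00307 + 1.31·0.56) / 7.31 = 0.1029 mg/L.
1.63 µg/L = 0.00163 mg/L.
After input B: C = (7.31·0.1029 + 0.24·0.00163) / 7.55 = 0.09966 mg/L.
170 L/s = 0.17 m³/s.
After input C: C = (7.55·0.09966 + 0.17·5.2) / 7.72 = 0.212 mg/L.

0.212 mg/L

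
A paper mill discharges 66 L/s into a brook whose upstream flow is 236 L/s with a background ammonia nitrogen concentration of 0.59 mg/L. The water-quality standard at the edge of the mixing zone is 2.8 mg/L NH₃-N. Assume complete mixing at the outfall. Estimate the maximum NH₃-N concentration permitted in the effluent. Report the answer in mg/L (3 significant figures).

10.7 mg/L

66 L/s = 0.066 m³/s.
236 L/s = 0.236 m³/s.
Mass balance: 2.8·0.302 = 0.066·Cₑ + 0.236·0.59.
Cₑ = (0.8456 − 0.1392) / 0.066 = 10.7 mg/L.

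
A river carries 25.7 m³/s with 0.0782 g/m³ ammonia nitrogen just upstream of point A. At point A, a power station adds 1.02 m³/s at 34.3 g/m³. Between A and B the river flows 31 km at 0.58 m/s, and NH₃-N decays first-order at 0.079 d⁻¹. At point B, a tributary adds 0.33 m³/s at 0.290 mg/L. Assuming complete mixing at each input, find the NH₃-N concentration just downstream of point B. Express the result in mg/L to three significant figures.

After input A: C = (25.7·0.0782 + 1.02·34.3) / 26.72 = 1.385 mg/L.
Over the 31 km reach to input B (t = 5.345e+04 s = 0.6186 d), decay gives C = 1.385·exp(−0.079·0.6186) = 1.319 mg/L.
After input B: C = (26.72·1.319 + 0.33·0.29) / 27.05 = 1.306 mg/L.

1.31 mg/L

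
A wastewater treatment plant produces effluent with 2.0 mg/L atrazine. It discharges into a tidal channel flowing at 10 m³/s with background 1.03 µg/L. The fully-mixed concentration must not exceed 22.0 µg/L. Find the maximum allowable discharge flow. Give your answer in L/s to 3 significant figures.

106 L/s

1.03 µg/L = 0.00103 mg/L.
22.0 µg/L = 0.022 mg/L.
Mass balance at complete mixing: C_std·(Q_w + Q_r) = Q_w·C_e + Q_r·C_b.
Rearranging, Q_w = Q_r·(C_std − C_b)/(C_e − C_std) = 10·(0.022 − 0.00103) / (2 − 0.022) = 0.106 m³/s.
= 106 L/s.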